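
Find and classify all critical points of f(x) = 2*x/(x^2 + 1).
f'(x) = 2*(1 - x^2)/(x^4 + 2*x^2 + 1)

Solve f'(x) = 0:
  f'(x) = -2*(x - 1)*(x + 1)/(x^2 + 1)^2; the denominator is positive wherever f is defined, so f'(x) = 0 ⇔ 2 - 2*x^2 = 0.
  Factor: 2 - 2*x^2 = -2*(x - 1)*(x + 1) = 0.
  ⇒ x = -1, 1

f''(x) = 4*x*(x^2 - 3)/(x^2 + 1)^3
Second-derivative test at each critical point:
  f''(-1) = 1 > 0 → local minimum
  f''(1) = -1 < 0 → local maximum

Critical points: x = -1 (local minimum); x = 1 (local maximum)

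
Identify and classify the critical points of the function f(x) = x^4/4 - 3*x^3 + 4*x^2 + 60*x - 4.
f'(x) = x^3 - 9*x^2 + 8*x + 60

Solve f'(x) = 0:
  Factor: x^3 - 9*x^2 + 8*x + 60 = (x - 6)*(x - 5)*(x + 2) = 0.
  ⇒ x = -2, 5, 6

f''(x) = 3*x^2 - 18*x + 8
Second-derivative test at each critical point:
  f''(-2) = 56 > 0 → local minimum
  f''(5) = -7 < 0 → local maximum
  f''(6) = 8 > 0 → local minimum

Critical points: x = -2 (local minimum); x = 5 (local maximum); x = 6 (local minimum)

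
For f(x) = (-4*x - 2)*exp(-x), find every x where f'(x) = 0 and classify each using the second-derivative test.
f'(x) = 2*(2*x - 1)*exp(-x)

Solve f'(x) = 0:
  f'(x) = (4*x - 2)·exp(-x) and exp(-x) > 0 for every x, so f'(x) = 0 ⇔ 4*x - 2 = 0.
  Factor: 4*x - 2 = 2*(2*x - 1) = 0.
  ⇒ x = 1/2

f''(x) = 2*(3 - 2*x)*exp(-x)
Second-derivative test at each critical point:
  f''(1/2) = 2.4261 > 0 → local minimum

Critical points: x = 1/2 (local minimum)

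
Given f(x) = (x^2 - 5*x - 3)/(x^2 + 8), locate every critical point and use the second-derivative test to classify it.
f'(x) = (5*x^2 + 22*x - 40)/(x^4 + 16*x^2 + 64)

Solve f'(x) = 0:
  f'(x) = (5*x^2 + 22*x - 40)/(x^2 + 8)^2; the denominator is positive wherever f is defined, so f'(x) = 0 ⇔ 5*x^2 + 22*x - 40 = 0.
  5*x^2 + 22*x - 40 = 0 has no rational roots; quadratic formula: x = (-22 ± √1284)/10.
  ⇒ x = -sqrt(321)/5 - 11/5 ≈ -5.7833, -11/5 + sqrt(321)/5 ≈ 1.3833

f''(x) = 2*(-5*x^3 - 33*x^2 + 120*x + 88)/(x^6 + 24*x^4 + 192*x^2 + 512)
Second-derivative test at each critical point:
  f''(-5.7833) = -0.0209 < 0 → local maximum
  f''(1.3833) = 0.3646 > 0 → local minimum

Critical points: x = -sqrt(321)/5 - 11/5 ≈ -5.7833 (local maximum); x = -11/5 + sqrt(321)/5 ≈ 1.3833 (local minimum)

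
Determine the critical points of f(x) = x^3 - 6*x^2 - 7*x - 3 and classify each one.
f'(x) = 3*x^2 - 12*x - 7

Solve f'(x) = 0:
  3*x^2 - 12*x - 7 = 0 has no rational roots; quadratic formula: x = (12 ± √228)/6.
  ⇒ x = 2 - sqrt(57)/3 ≈ -0.5166, 2 + sqrt(57)/3 ≈ 4.5166

f''(x) = 6*x - 12
Second-derivative test at each critical point:
  f''(-0.5166) = -15.0997 < 0 → local maximum
  f''(4.5166) = 15.0997 > 0 → local minimum

Critical points: x = 2 - sqrt(57)/3 ≈ -0.5166 (local maximum); x = 2 + sqrt(57)/3 ≈ 4.5166 (local minimum)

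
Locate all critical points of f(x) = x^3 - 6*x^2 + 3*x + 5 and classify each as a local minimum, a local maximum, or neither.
f'(x) = 3*x^2 - 12*x + 3

Solve f'(x) = 0:
  Factor: 3*x^2 - 12*x + 3 = 3*(x^2 - 4*x + 1); x^2 - 4*x + 1 = 0 has no rational roots; quadratic formula: x = (4 ± √12)/2.
  ⇒ x = 2 - sqrt(3) ≈ 0.2679, sqrt(3) + 2 ≈ 3.7321

f''(x) = 6*x - 12
Second-derivative test at each critical point:
  f''(0.2679) = -10.3923 < 0 → local maximum
  f''(3.7321) = 10.3923 > 0 → local minimum

Critical points: x = 2 - sqrt(3) ≈ 0.2679 (local maximum); x = sqrt(3) + 2 ≈ 3.7321 (local minimum)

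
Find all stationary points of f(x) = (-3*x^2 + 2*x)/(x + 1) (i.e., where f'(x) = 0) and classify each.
f'(x) = (-3*x^2 - 6*x + 2)/(x^2 + 2*x + 1)

Solve f'(x) = 0:
  f'(x) = -(3*x^2 + 6*x - 2)/(x + 1)^2; the denominator is positive wherever f is defined, so f'(x) = 0 ⇔ -3*x^2 - 6*x + 2 = 0.
  3*x^2 + 6*x - 2 = 0 has no rational roots; quadratic formula: x = (-6 ± √60)/6.
  ⇒ x = -sqrt(15)/3 - 1 ≈ -2.2910, -1 + sqrt(15)/3 ≈ 0.2910

f''(x) = -10/(x^3 + 3*x^2 + 3*x + 1)
Second-derivative test at each critical point:
  f''(-2.2910) = 4.6476 > 0 → local minimum
  f''(0.2910) = -4.6476 < 0 → local maximum

Critical points: x = -sqrt(15)/3 - 1 ≈ -2.2910 (local minimum); x = -1 + sqrt(15)/3 ≈ 0.2910 (local maximum)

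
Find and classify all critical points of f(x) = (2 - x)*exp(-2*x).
f'(x) = (2*x - 5)*exp(-2*x)

Solve f'(x) = 0:
  f'(x) = (2*x - 5)·exp(-2*x) and exp(-2*x) > 0 for every x, so f'(x) = 0 ⇔ 2*x - 5 = 0.
  2*x - 5 = 0.
  ⇒ x = 5/2

f''(x) = 4*(3 - x)*exp(-2*x)
Second-derivative test at each critical point:
  f''(5/2) = 0.0135 > 0 → local minimum

Critical points: x = 5/2 (local minimum)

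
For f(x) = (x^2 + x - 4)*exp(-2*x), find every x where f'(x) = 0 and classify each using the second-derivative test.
f'(x) = (9 - 2*x^2)*exp(-2*x)

Solve f'(x) = 0:
  f'(x) = (9 - 2*x^2)·exp(-2*x) and exp(-2*x) > 0 for every x, so f'(x) = 0 ⇔ 9 - 2*x^2 = 0.
  2*x^2 - 9 = 0 has no rational roots; quadratic formula: x = (0 ± √72)/4.
  ⇒ x = -3*sqrt(2)/2 ≈ -2.1213, 3*sqrt(2)/2 ≈ 2.1213

f''(x) = 2*(2*x^2 - 2*x - 9)*exp(-2*x)
Second-derivative test at each critical point:
  f''(-2.1213) = 590.5024 > 0 → local minimum
  f''(2.1213) = -0.1219 < 0 → local maximum

Critical points: x = -3*sqrt(2)/2 ≈ -2.1213 (local minimum); x = 3*sqrt(2)/2 ≈ 2.1213 (local maximum)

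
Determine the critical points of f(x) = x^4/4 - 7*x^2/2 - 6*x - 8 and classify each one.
f'(x) = x^3 - 7*x - 6

Solve f'(x) = 0:
  Factor: x^3 - 7*x - 6 = (x - 3)*(x + 1)*(x + 2) = 0.
  ⇒ x = -2, -1, 3

f''(x) = 3*x^2 - 7
Second-derivative test at each critical point:
  f''(-2) = 5 > 0 → local minimum
  f''(-1) = -4 < 0 → local maximum
  f''(3) = 20 > 0 → local minimum

Critical points: x = -2 (local minimum); x = -1 (local maximum); x = 3 (local minimum)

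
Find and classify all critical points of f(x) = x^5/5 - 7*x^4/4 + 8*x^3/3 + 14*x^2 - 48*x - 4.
f'(x) = x^4 - 7*x^3 + 8*x^2 + 28*x - 48

Solve f'(x) = 0:
  Factor: x^4 - 7*x^3 + 8*x^2 + 28*x - 48 = (x - 4)*(x - 3)*(x - 2)*(x + 2) = 0.
  ⇒ x = -2, 2, 3, 4

f''(x) = 4*x^3 - 21*x^2 + 16*x + 28
Second-derivative test at each critical point:
  f''(-2) = -120 < 0 → local maximum
  f''(2) = 8 > 0 → local minimum
  f''(3) = -5 < 0 → local maximum
  f''(4) = 12 > 0 → local minimum

Critical points: x = -2 (local maximum); x = 2 (local minimum); x = 3 (local maximum); x = 4 (local minimum)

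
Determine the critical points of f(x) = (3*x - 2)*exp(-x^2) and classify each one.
f'(x) = (-2*x*(3*x - 2) + 3)*exp(-x^2)

Solve f'(x) = 0:
  f'(x) = (-6*x^2 + 4*x + 3)·exp(-x^2) and exp(-x^2) > 0 for every x, so f'(x) = 0 ⇔ -6*x^2 + 4*x + 3 = 0.
  6*x^2 - 4*x - 3 = 0 has no rational roots; quadratic formula: x = (4 ± √88)/12.
  ⇒ x = 1/3 - sqrt(22)/6 ≈ -0.4484, 1/3 + sqrt(22)/6 ≈ 1.1151

f''(x) = 2*(2*x^2*(3*x - 2) - 9*x + 2)*exp(-x^2)
Second-derivative test at each critical point:
  f''(-0.4484) = 7.6722 > 0 → local minimum
  f''(1.1151) = -2.7055 < 0 → local maximum

Critical points: x = 1/3 - sqrt(22)/6 ≈ -0.4484 (local minimum); x = 1/3 + sqrt(22)/6 ≈ 1.1151 (local maximum)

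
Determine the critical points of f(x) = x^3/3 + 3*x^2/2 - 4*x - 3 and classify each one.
f'(x) = x^2 + 3*x - 4

Solve f'(x) = 0:
  Factor: x^2 + 3*x - 4 = (x - 1)*(x + 4) = 0.
  ⇒ x = -4, 1

f''(x) = 2*x + 3
Second-derivative test at each critical point:
  f''(-4) = -5 < 0 → local maximum
  f''(1) = 5 > 0 → local minimum

Critical points: x = -4 (local maximum); x = 1 (local minimum)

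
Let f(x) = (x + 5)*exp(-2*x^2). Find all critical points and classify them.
f'(x) = (-4*x*(x + 5) + 1)*exp(-2*x^2)

Solve f'(x) = 0:
  f'(x) = (-4*x^2 - 20*x + 1)·exp(-2*x^2) and exp(-2*x^2) > 0 for every x, so f'(x) = 0 ⇔ -4*x^2 - 20*x + 1 = 0.
  4*x^2 + 20*x - 1 = 0 has no rational roots; quadratic formula: x = (-20 ± √416)/8.
  ⇒ x = -sqrt(26)/2 - 5/2 ≈ -5.0495, -5/2 + sqrt(26)/2 ≈ 0.0495

f''(x) = 4*(4*x^2*(x + 5) - 3*x - 5)*exp(-2*x^2)
Second-derivative test at each critical point:
  f''(-5.0495) = 1.454e-21 > 0 → local minimum
  f''(0.0495) = -20.2963 < 0 → local maximum

Critical points: x = -sqrt(26)/2 - 5/2 ≈ -5.0495 (local minimum); x = -5/2 + sqrt(26)/2 ≈ 0.0495 (local maximum)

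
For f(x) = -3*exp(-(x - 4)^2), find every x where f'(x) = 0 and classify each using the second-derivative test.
f'(x) = 6*(x - 4)*exp(-(x - 4)^2)

Solve f'(x) = 0:
  f'(x) = (6*x - 24)·exp(-(x - 4)^2) and exp(-(x - 4)^2) > 0 for every x, so f'(x) = 0 ⇔ 6*x - 24 = 0.
  Factor: 6*x - 24 = 6*(x - 4) = 0.
  ⇒ x = 4

f''(x) = 6*(1 - 2*(x - 4)^2)*exp(-(x - 4)^2)
Second-derivative test at each critical point:
  f''(4) = 6 > 0 → local minimum

Critical points: x = 4 (local minimum)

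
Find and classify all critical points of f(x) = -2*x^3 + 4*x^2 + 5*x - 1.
f'(x) = -6*x^2 + 8*x + 5

Solve f'(x) = 0:
  6*x^2 - 8*x - 5 = 0 has no rational roots; quadratic formula: x = (8 ± √184)/12.
  ⇒ x = 2/3 - sqrt(46)/6 ≈ -0.4637, 2/3 + sqrt(46)/6 ≈ 1.7971

f''(x) = 8 - 12*x
Second-derivative test at each critical point:
  f''(-0.4637) = 13.5647 > 0 → local minimum
  f''(1.7971) = -13.5647 < 0 → local maximum

Critical points: x = 2/3 - sqrt(46)/6 ≈ -0.4637 (local minimum); x = 2/3 + sqrt(46)/6 ≈ 1.7971 (local maximum)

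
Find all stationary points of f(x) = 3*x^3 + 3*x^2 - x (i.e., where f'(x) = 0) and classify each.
f'(x) = 9*x^2 + 6*x - 1

Solve f'(x) = 0:
  9*x^2 + 6*x - 1 = 0 has no rational roots; quadratic formula: x = (-6 ± √72)/18.
  ⇒ x = -sqrt(2)/3 - 1/3 ≈ -0.8047, -1/3 + sqrt(2)/3 ≈ 0.1381

f''(x) = 18*x + 6
Second-derivative test at each critical point:
  f''(-0.8047) = -8.4853 < 0 → local maximum
  f''(0.1381) = 8.4853 > 0 → local minimum

Critical points: x = -sqrt(2)/3 - 1/3 ≈ -0.8047 (local maximum); x = -1/3 + sqrt(2)/3 ≈ 0.1381 (local minimum)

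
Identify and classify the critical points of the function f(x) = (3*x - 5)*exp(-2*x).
f'(x) = (13 - 6*x)*exp(-2*x)

Solve f'(x) = 0:
  f'(x) = (13 - 6*x)·exp(-2*x) and exp(-2*x) > 0 for every x, so f'(x) = 0 ⇔ 13 - 6*x = 0.
  13 - 6*x = 0.
  ⇒ x = 13/6

f''(x) = 4*(3*x - 8)*exp(-2*x)
Second-derivative test at each critical point:
  f''(13/6) = -0.0787 < 0 → local maximum

Critical points: x = 13/6 (local maximum)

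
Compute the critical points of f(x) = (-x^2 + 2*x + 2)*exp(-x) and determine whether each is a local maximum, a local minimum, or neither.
f'(x) = x*(x - 4)*exp(-x)

Solve f'(x) = 0:
  f'(x) = (x^2 - 4*x)·exp(-x) and exp(-x) > 0 for every x, so f'(x) = 0 ⇔ x^2 - 4*x = 0.
  Factor: x^2 - 4*x = x*(x - 4) = 0.
  ⇒ x = 0, 4

f''(x) = (-x^2 + 6*x - 4)*exp(-x)
Second-derivative test at each critical point:
  f''(0) = -4 < 0 → local maximum
  f''(4) = 0.0733 > 0 → local minimum

Critical points: x = 0 (local maximum); x = 4 (local minimum)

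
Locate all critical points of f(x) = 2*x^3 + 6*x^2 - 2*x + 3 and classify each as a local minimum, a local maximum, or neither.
f'(x) = 6*x^2 + 12*x - 2

Solve f'(x) = 0:
  Factor: 6*x^2 + 12*x - 2 = 2*(3*x^2 + 6*x - 1); 3*x^2 + 6*x - 1 = 0 has no rational roots; quadratic formula: x = (-6 ± √48)/6.
  ⇒ x = -2*sqrt(3)/3 - 1 ≈ -2.1547, -1 + 2*sqrt(3)/3 ≈ 0.1547

f''(x) = 12*x + 12
Second-derivative test at each critical point:
  f''(-2.1547) = -13.8564 < 0 → local maximum
  f''(0.1547) = 13.8564 > 0 → local minimum

Critical points: x = -2*sqrt(3)/3 - 1 ≈ -2.1547 (local maximum); x = -1 + 2*sqrt(3)/3 ≈ 0.1547 (local minimum)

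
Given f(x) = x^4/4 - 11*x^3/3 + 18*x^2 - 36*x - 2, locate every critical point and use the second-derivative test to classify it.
f'(x) = x^3 - 11*x^2 + 36*x - 36

Solve f'(x) = 0:
  Factor: x^3 - 11*x^2 + 36*x - 36 = (x - 6)*(x - 3)*(x - 2) = 0.
  ⇒ x = 2, 3, 6

f''(x) = 3*x^2 - 22*x + 36
Second-derivative test at each critical point:
  f''(2) = 4 > 0 → local minimum
  f''(3) = -3 < 0 → local maximum
  f''(6) = 12 > 0 → local minimum

Critical points: x = 2 (local minimum); x = 3 (local maximum); x = 6 (local minimum)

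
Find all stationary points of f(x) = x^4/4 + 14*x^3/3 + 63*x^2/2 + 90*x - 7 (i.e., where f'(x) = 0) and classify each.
f'(x) = x^3 + 14*x^2 + 63*x + 90

Solve f'(x) = 0:
  Factor: x^3 + 14*x^2 + 63*x + 90 = (x + 3)*(x + 5)*(x + 6) = 0.
  ⇒ x = -6, -5, -3

f''(x) = 3*x^2 + 28*x + 63
Second-derivative test at each critical point:
  f''(-6) = 3 > 0 → local minimum
  f''(-5) = -2 < 0 → local maximum
  f''(-3) = 6 > 0 → local minimum

Critical points: x = -6 (local minimum); x = -5 (local maximum); x = -3 (local minimum)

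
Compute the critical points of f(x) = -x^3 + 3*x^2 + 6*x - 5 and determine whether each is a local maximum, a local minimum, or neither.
f'(x) = -3*x^2 + 6*x + 6

Solve f'(x) = 0:
  Factor: -3*x^2 + 6*x + 6 = -3*(x^2 - 2*x - 2); x^2 - 2*x - 2 = 0 has no rational roots; quadratic formula: x = (2 ± √12)/2.
  ⇒ x = 1 - sqrt(3) ≈ -0.7321, 1 + sqrt(3) ≈ 2.7321

f''(x) = 6 - 6*x
Second-derivative test at each critical point:
  f''(-0.7321) = 10.3923 > 0 → local minimum
  f''(2.7321) = -10.3923 < 0 → local maximum

Critical points: x = 1 - sqrt(3) ≈ -0.7321 (local minimum); x = 1 + sqrt(3) ≈ 2.7321 (local maximum)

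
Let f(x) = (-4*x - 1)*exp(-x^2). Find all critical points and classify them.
f'(x) = 2*(x*(4*x + 1) - 2)*exp(-x^2)

Solve f'(x) = 0:
  f'(x) = (8*x^2 + 2*x - 4)·exp(-x^2) and exp(-x^2) > 0 for every x, so f'(x) = 0 ⇔ 8*x^2 + 2*x - 4 = 0.
  Factor: 8*x^2 + 2*x - 4 = 2*(4*x^2 + x - 2); 4*x^2 + x - 2 = 0 has no rational roots; quadratic formula: x = (-1 ± √33)/8.
  ⇒ x = -sqrt(33)/8 - 1/8 ≈ -0.8431, -1/8 + sqrt(33)/8 ≈ 0.5931

f''(x) = 2*(-8*x^3 - 2*x^2 + 12*x + 1)*exp(-x^2)
Second-derivative test at each critical point:
  f''(-0.8431) = -5.6442 < 0 → local maximum
  f''(0.5931) = 8.0822 > 0 → local minimum

Critical points: x = -sqrt(33)/8 - 1/8 ≈ -0.8431 (local maximum); x = -1/8 + sqrt(33)/8 ≈ 0.5931 (local minimum)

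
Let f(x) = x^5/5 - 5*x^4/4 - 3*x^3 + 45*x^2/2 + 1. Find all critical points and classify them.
f'(x) = x*(x^3 - 5*x^2 - 9*x + 45)

Solve f'(x) = 0:
  Factor: x^4 - 5*x^3 - 9*x^2 + 45*x = x*(x - 5)*(x - 3)*(x + 3) = 0.
  ⇒ x = -3, 0, 3, 5

f''(x) = 4*x^3 - 15*x^2 - 18*x + 45
Second-derivative test at each critical point:
  f''(-3) = -144 < 0 → local maximum
  f''(0) = 45 > 0 → local minimum
  f''(3) = -36 < 0 → local maximum
  f''(5) = 80 > 0 → local minimum

Critical points: x = -3 (local maximum); x = 0 (local minimum); x = 3 (local maximum); x = 5 (local minimum)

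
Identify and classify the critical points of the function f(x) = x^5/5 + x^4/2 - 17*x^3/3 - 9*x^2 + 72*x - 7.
f'(x) = x^4 + 2*x^3 - 17*x^2 - 18*x + 72

Solve f'(x) = 0:
  Factor: x^4 + 2*x^3 - 17*x^2 - 18*x + 72 = (x - 3)*(x - 2)*(x + 3)*(x + 4) = 0.
  ⇒ x = -4, -3, 2, 3

f''(x) = 4*x^3 + 6*x^2 - 34*x - 18
Second-derivative test at each critical point:
  f''(-4) = -42 < 0 → local maximum
  f''(-3) = 30 > 0 → local minimum
  f''(2) = -30 < 0 → local maximum
  f''(3) = 42 > 0 → local minimum

Critical points: x = -4 (local maximum); x = -3 (local minimum); x = 2 (local maximum); x = 3 (local minimum)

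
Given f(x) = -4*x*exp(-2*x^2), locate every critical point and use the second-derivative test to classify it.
f'(x) = 4*(4*x^2 - 1)*exp(-2*x^2)

Solve f'(x) = 0:
  f'(x) = (16*x^2 - 4)·exp(-2*x^2) and exp(-2*x^2) > 0 for every x, so f'(x) = 0 ⇔ 16*x^2 - 4 = 0.
  Factor: 16*x^2 - 4 = 4*(2*x - 1)*(2*x + 1) = 0.
  ⇒ x = -1/2, 1/2

f''(x) = (-64*x^3 + 48*x)*exp(-2*x^2)
Second-derivative test at each critical point:
  f''(-1/2) = -9.7045 < 0 → local maximum
  f''(1/2) = 9.7045 > 0 → local minimum

Critical points: x = -1/2 (local maximum); x = 1/2 (local minimum)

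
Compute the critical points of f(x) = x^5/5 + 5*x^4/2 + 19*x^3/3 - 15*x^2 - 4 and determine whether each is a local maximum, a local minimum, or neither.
f'(x) = x*(x^3 + 10*x^2 + 19*x - 30)

Solve f'(x) = 0:
  Factor: x^4 + 10*x^3 + 19*x^2 - 30*x = x*(x - 1)*(x + 5)*(x + 6) = 0.
  ⇒ x = -6, -5, 0, 1

f''(x) = 4*x^3 + 30*x^2 + 38*x - 30
Second-derivative test at each critical point:
  f''(-6) = -42 < 0 → local maximum
  f''(-5) = 30 > 0 → local minimum
  f''(0) = -30 < 0 → local maximum
  f''(1) = 42 > 0 → local minimum

Critical points: x = -6 (local maximum); x = -5 (local minimum); x = 0 (local maximum); x = 1 (local minimum)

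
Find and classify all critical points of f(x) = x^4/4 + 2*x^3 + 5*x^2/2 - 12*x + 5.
f'(x) = x^3 + 6*x^2 + 5*x - 12

Solve f'(x) = 0:
  Factor: x^3 + 6*x^2 + 5*x - 12 = (x - 1)*(x + 3)*(x + 4) = 0.
  ⇒ x = -4, -3, 1

f''(x) = 3*x^2 + 12*x + 5
Second-derivative test at each critical point:
  f''(-4) = 5 > 0 → local minimum
  f''(-3) = -4 < 0 → local maximum
  f''(1) = 20 > 0 → local minimum

Critical points: x = -4 (local minimum); x = -3 (local maximum); x = 1 (local minimum)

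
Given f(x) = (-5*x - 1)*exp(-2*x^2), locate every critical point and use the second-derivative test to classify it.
f'(x) = (4*x*(5*x + 1) - 5)*exp(-2*x^2)

Solve f'(x) = 0:
  f'(x) = (20*x^2 + 4*x - 5)·exp(-2*x^2) and exp(-2*x^2) > 0 for every x, so f'(x) = 0 ⇔ 20*x^2 + 4*x - 5 = 0.
  20*x^2 + 4*x - 5 = 0 has no rational roots; quadratic formula: x = (-4 ± √416)/40.
  ⇒ x = -sqrt(26)/10 - 1/10 ≈ -0.6099, -1/10 + sqrt(26)/10 ≈ 0.4099

f''(x) = 4*(-20*x^3 - 4*x^2 + 15*x + 1)*exp(-2*x^2)
Second-derivative test at each critical point:
  f''(-0.6099) = -9.6928 < 0 → local maximum
  f''(0.4099) = 14.5749 > 0 → local minimum

Critical points: x = -sqrt(26)/10 - 1/10 ≈ -0.6099 (local maximum); x = -1/10 + sqrt(26)/10 ≈ 0.4099 (local minimum)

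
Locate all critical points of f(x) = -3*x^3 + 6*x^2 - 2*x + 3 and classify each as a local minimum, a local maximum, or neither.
f'(x) = -9*x^2 + 12*x - 2

Solve f'(x) = 0:
  9*x^2 - 12*x + 2 = 0 has no rational roots; quadratic formula: x = (12 ± √72)/18.
  ⇒ x = 2/3 - sqrt(2)/3 ≈ 0.1953, sqrt(2)/3 + 2/3 ≈ 1.1381

f''(x) = 12 - 18*x
Second-derivative test at each critical point:
  f''(0.1953) = 8.4853 > 0 → local minimum
  f''(1.1381) = -8.4853 < 0 → local maximum

Critical points: x = 2/3 - sqrt(2)/3 ≈ 0.1953 (local minimum); x = sqrt(2)/3 + 2/3 ≈ 1.1381 (local maximum)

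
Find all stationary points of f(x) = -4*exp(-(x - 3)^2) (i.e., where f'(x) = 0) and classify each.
f'(x) = 8*(x - 3)*exp(-(x - 3)^2)

Solve f'(x) = 0:
  f'(x) = (8*x - 24)·exp(-(x - 3)^2) and exp(-(x - 3)^2) > 0 for every x, so f'(x) = 0 ⇔ 8*x - 24 = 0.
  Factor: 8*x - 24 = 8*(x - 3) = 0.
  ⇒ x = 3

f''(x) = 8*(1 - 2*(x - 3)^2)*exp(-(x - 3)^2)
Second-derivative test at each critical point:
  f''(3) = 8 > 0 → local minimum

Critical points: x = 3 (local minimum)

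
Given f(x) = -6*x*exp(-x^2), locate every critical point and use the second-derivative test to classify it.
f'(x) = 6*(2*x^2 - 1)*exp(-x^2)

Solve f'(x) = 0:
  f'(x) = (12*x^2 - 6)·exp(-x^2) and exp(-x^2) > 0 for every x, so f'(x) = 0 ⇔ 12*x^2 - 6 = 0.
  Factor: 12*x^2 - 6 = 6*(2*x^2 - 1); 2*x^2 - 1 = 0 has no rational roots; quadratic formula: x = (0 ± √8)/4.
  ⇒ x = -sqrt(2)/2 ≈ -0.7071, sqrt(2)/2 ≈ 0.7071

f''(x) = (-24*x^3 + 36*x)*exp(-x^2)
Second-derivative test at each critical point:
  f''(-0.7071) = -10.2932 < 0 → local maximum
  f''(0.7071) = 10.2932 > 0 → local minimum

Critical points: x = -sqrt(2)/2 ≈ -0.7071 (local maximum); x = sqrt(2)/2 ≈ 0.7071 (local minimum)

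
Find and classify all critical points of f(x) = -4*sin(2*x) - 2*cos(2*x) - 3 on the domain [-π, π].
f'(x) = 4*sin(2*x) - 8*cos(2*x)

Solve f'(x) = 0 on [-π, π]:
  f'(x) = 0 ⇔ -4*cos(2*x) = -2*sin(2*x) ⇔ tan(2*x) = 2, i.e. 2*x = arctan(2) + nπ; keep the solutions lying in [-π, π].
  ⇒ x = -pi + atan(2)/2 ≈ -2.5880, -pi/2 + atan(2)/2 ≈ -1.0172, atan(2)/2 ≈ 0.5536, atan(2)/2 + pi/2 ≈ 2.1244

f''(x) = 16*sin(2*x) + 8*cos(2*x)
Second-derivative test at each critical point:
  f''(-2.5880) = 17.8885 > 0 → local minimum
  f''(-1.0172) = -17.8885 < 0 → local maximum
  f''(0.5536) = 17.8885 > 0 → local minimum
  f''(2.1244) = -17.8885 < 0 → local maximum

Critical points: x = -pi + atan(2)/2 ≈ -2.5880 (local minimum); x = -pi/2 + atan(2)/2 ≈ -1.0172 (local maximum); x = atan(2)/2 ≈ 0.5536 (local minimum); x = atan(2)/2 + pi/2 ≈ 2.1244 (local maximum)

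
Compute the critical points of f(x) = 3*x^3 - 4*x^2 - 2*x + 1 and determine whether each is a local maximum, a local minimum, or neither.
f'(x) = 9*x^2 - 8*x - 2

Solve f'(x) = 0:
  9*x^2 - 8*x - 2 = 0 has no rational roots; quadratic formula: x = (8 ± √136)/18.
  ⇒ x = 4/9 - sqrt(34)/9 ≈ -0.2034, 4/9 + sqrt(34)/9 ≈ 1.0923

f''(x) = 18*x - 8
Second-derivative test at each critical point:
  f''(-0.2034) = -11.6619 < 0 → local maximum
  f''(1.0923) = 11.6619 > 0 → local minimum

Critical points: x = 4/9 - sqrt(34)/9 ≈ -0.2034 (local maximum); x = 4/9 + sqrt(34)/9 ≈ 1.0923 (local minimum)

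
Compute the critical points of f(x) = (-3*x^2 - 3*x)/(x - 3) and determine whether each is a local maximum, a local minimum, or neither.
f'(x) = 3*(-x^2 + 6*x + 3)/(x^2 - 6*x + 9)

Solve f'(x) = 0:
  f'(x) = -3*(x^2 - 6*x - 3)/(x - 3)^2; the denominator is positive wherever f is defined, so f'(x) = 0 ⇔ -3*x^2 + 18*x + 9 = 0.
  Factor: -3*x^2 + 18*x + 9 = -3*(x^2 - 6*x - 3); x^2 - 6*x - 3 = 0 has no rational roots; quadratic formula: x = (6 ± √48)/2.
  ⇒ x = 3 - 2*sqrt(3) ≈ -0.4641, 3 + 2*sqrt(3) ≈ 6.4641

f''(x) = -72/(x^3 - 9*x^2 + 27*x - 27)
Second-derivative test at each critical point:
  f''(-0.4641) = 1.7321 > 0 → local minimum
  f''(6.4641) = -1.7321 < 0 → local maximum

Critical points: x = 3 - 2*sqrt(3) ≈ -0.4641 (local minimum); x = 3 + 2*sqrt(3) ≈ 6.4641 (local maximum)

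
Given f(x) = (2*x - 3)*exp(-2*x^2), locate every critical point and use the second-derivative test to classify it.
f'(x) = 2*(-2*x*(2*x - 3) + 1)*exp(-2*x^2)

Solve f'(x) = 0:
  f'(x) = (-8*x^2 + 12*x + 2)·exp(-2*x^2) and exp(-2*x^2) > 0 for every x, so f'(x) = 0 ⇔ -8*x^2 + 12*x + 2 = 0.
  Factor: -8*x^2 + 12*x + 2 = -2*(4*x^2 - 6*x - 1); 4*x^2 - 6*x - 1 = 0 has no rational roots; quadratic formula: x = (6 ± √52)/8.
  ⇒ x = 3/4 - sqrt(13)/4 ≈ -0.1514, 3/4 + sqrt(13)/4 ≈ 1.6514

f''(x) = 4*(4*x^2*(2*x - 3) - 6*x + 3)*exp(-2*x^2)
Second-derivative test at each critical point:
  f''(-0.1514) = 13.7761 > 0 → local minimum
  f''(1.6514) = -0.0617 < 0 → local maximum

Critical points: x = 3/4 - sqrt(13)/4 ≈ -0.1514 (local minimum); x = 3/4 + sqrt(13)/4 ≈ 1.6514 (local maximum)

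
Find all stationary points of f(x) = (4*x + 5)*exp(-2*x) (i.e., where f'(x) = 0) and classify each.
f'(x) = 2*(-4*x - 3)*exp(-2*x)

Solve f'(x) = 0:
  f'(x) = (-8*x - 6)·exp(-2*x) and exp(-2*x) > 0 for every x, so f'(x) = 0 ⇔ -8*x - 6 = 0.
  Factor: -8*x - 6 = -2*(4*x + 3) = 0.
  ⇒ x = -3/4

f''(x) = 4*(4*x + 1)*exp(-2*x)
Second-derivative test at each critical point:
  f''(-3/4) = -35.8535 < 0 → local maximum

Critical points: x = -3/4 (local maximum)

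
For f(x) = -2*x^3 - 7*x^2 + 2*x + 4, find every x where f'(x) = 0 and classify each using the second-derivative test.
f'(x) = -6*x^2 - 14*x + 2

Solve f'(x) = 0:
  Factor: -6*x^2 - 14*x + 2 = -2*(3*x^2 + 7*x - 1); 3*x^2 + 7*x - 1 = 0 has no rational roots; quadratic formula: x = (-7 ± √61)/6.
  ⇒ x = -sqrt(61)/6 - 7/6 ≈ -2.4684, -7/6 + sqrt(61)/6 ≈ 0.1350

f''(x) = -12*x - 14
Second-derivative test at each critical point:
  f''(-2.4684) = 15.6205 > 0 → local minimum
  f''(0.1350) = -15.6205 < 0 → local maximum

Critical points: x = -sqrt(61)/6 - 7/6 ≈ -2.4684 (local minimum); x = -7/6 + sqrt(61)/6 ≈ 0.1350 (local maximum)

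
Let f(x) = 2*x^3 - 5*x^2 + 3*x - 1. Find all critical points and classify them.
f'(x) = 6*x^2 - 10*x + 3

Solve f'(x) = 0:
  6*x^2 - 10*x + 3 = 0 has no rational roots; quadratic formula: x = (10 ± √28)/12.
  ⇒ x = 5/6 - sqrt(7)/6 ≈ 0.3924, sqrt(7)/6 + 5/6 ≈ 1.2743

f''(x) = 12*x - 10
Second-derivative test at each critical point:
  f''(0.3924) = -5.2915 < 0 → local maximum
  f''(1.2743) = 5.2915 > 0 → local minimum

Critical points: x = 5/6 - sqrt(7)/6 ≈ 0.3924 (local maximum); x = sqrt(7)/6 + 5/6 ≈ 1.2743 (local minimum)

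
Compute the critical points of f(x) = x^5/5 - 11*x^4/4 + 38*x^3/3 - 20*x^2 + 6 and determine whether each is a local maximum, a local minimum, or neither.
f'(x) = x*(x^3 - 11*x^2 + 38*x - 40)

Solve f'(x) = 0:
  Factor: x^4 - 11*x^3 + 38*x^2 - 40*x = x*(x - 5)*(x - 4)*(x - 2) = 0.
  ⇒ x = 0, 2, 4, 5

f''(x) = 4*x^3 - 33*x^2 + 76*x - 40
Second-derivative test at each critical point:
  f''(0) = -40 < 0 → local maximum
  f''(2) = 12 > 0 → local minimum
  f''(4) = -8 < 0 → local maximum
  f''(5) = 15 > 0 → local minimum

Critical points: x = 0 (local maximum); x = 2 (local minimum); x = 4 (local maximum); x = 5 (local minimum)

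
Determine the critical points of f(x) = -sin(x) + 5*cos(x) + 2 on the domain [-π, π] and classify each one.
f'(x) = -5*sin(x) - cos(x)

Solve f'(x) = 0 on [-π, π]:
  f'(x) = 0 ⇔ -cos(x) = 5*sin(x) ⇔ tan(x) = -1/5, i.e. x = arctan(-1/5) + nπ; keep the solutions lying in [-π, π].
  ⇒ x = -atan(1/5) ≈ -0.1974, pi - atan(1/5) ≈ 2.9442

f''(x) = sin(x) - 5*cos(x)
Second-derivative test at each critical point:
  f''(-0.1974) = -5.0990 < 0 → local maximum
  f''(2.9442) = 5.0990 > 0 → local minimum

Critical points: x = -atan(1/5) ≈ -0.1974 (local maximum); x = pi - atan(1/5) ≈ 2.9442 (local minimum)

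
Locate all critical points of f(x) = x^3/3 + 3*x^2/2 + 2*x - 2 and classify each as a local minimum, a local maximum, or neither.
f'(x) = x^2 + 3*x + 2

Solve f'(x) = 0:
  Factor: x^2 + 3*x + 2 = (x + 1)*(x + 2) = 0.
  ⇒ x = -2, -1

f''(x) = 2*x + 3
Second-derivative test at each critical point:
  f''(-2) = -1 < 0 → local maximum
  f''(-1) = 1 > 0 → local minimum

Critical points: x = -2 (local maximum); x = -1 (local minimum)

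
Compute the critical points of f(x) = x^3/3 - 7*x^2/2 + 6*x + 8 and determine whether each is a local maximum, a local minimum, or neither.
f'(x) = x^2 - 7*x + 6

Solve f'(x) = 0:
  Factor: x^2 - 7*x + 6 = (x - 6)*(x - 1) = 0.
  ⇒ x = 1, 6

f''(x) = 2*x - 7
Second-derivative test at each critical point:
  f''(1) = -5 < 0 → local maximum
  f''(6) = 5 > 0 → local minimum

Critical points: x = 1 (local maximum); x = 6 (local minimum)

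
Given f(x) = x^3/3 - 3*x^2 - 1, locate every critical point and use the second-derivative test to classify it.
f'(x) = x*(x - 6)

Solve f'(x) = 0:
  Factor: x^2 - 6*x = x*(x - 6) = 0.
  ⇒ x = 0, 6

f''(x) = 2*x - 6
Second-derivative test at each critical point:
  f''(0) = -6 < 0 → local maximum
  f''(6) = 6 > 0 → local minimum

Critical points: x = 0 (local maximum); x = 6 (local minimum)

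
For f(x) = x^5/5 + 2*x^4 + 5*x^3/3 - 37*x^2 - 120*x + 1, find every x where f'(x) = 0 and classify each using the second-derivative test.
f'(x) = x^4 + 8*x^3 + 5*x^2 - 74*x - 120

Solve f'(x) = 0:
  Factor: x^4 + 8*x^3 + 5*x^2 - 74*x - 120 = (x - 3)*(x + 2)*(x + 4)*(x + 5) = 0.
  ⇒ x = -5, -4, -2, 3

f''(x) = 4*x^3 + 24*x^2 + 10*x - 74
Second-derivative test at each critical point:
  f''(-5) = -24 < 0 → local maximum
  f''(-4) = 14 > 0 → local minimum
  f''(-2) = -30 < 0 → local maximum
  f''(3) = 280 > 0 → local minimum

Critical points: x = -5 (local maximum); x = -4 (local minimum); x = -2 (local maximum); x = 3 (local minimum)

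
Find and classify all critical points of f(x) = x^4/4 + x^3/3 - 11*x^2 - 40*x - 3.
f'(x) = x^3 + x^2 - 22*x - 40

Solve f'(x) = 0:
  Factor: x^3 + x^2 - 22*x - 40 = (x - 5)*(x + 2)*(x + 4) = 0.
  ⇒ x = -4, -2, 5

f''(x) = 3*x^2 + 2*x - 22
Second-derivative test at each critical point:
  f''(-4) = 18 > 0 → local minimum
  f''(-2) = -14 < 0 → local maximum
  f''(5) = 63 > 0 → local minimum

Critical points: x = -4 (local minimum); x = -2 (local maximum); x = 5 (local minimum)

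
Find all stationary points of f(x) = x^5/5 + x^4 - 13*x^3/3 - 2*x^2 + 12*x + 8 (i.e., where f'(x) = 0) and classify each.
f'(x) = x^4 + 4*x^3 - 13*x^2 - 4*x + 12

Solve f'(x) = 0:
  Factor: x^4 + 4*x^3 - 13*x^2 - 4*x + 12 = (x - 2)*(x - 1)*(x + 1)*(x + 6) = 0.
  ⇒ x = -6, -1, 1, 2

f''(x) = 4*x^3 + 12*x^2 - 26*x - 4
Second-derivative test at each critical point:
  f''(-6) = -280 < 0 → local maximum
  f''(-1) = 30 > 0 → local minimum
  f''(1) = -14 < 0 → local maximum
  f''(2) = 24 > 0 → local minimum

Critical points: x = -6 (local maximum); x = -1 (local minimum); x = 1 (local maximum); x = 2 (local minimum)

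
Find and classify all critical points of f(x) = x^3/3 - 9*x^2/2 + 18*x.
f'(x) = x^2 - 9*x + 18

Solve f'(x) = 0:
  Factor: x^2 - 9*x + 18 = (x - 6)*(x - 3) = 0.
  ⇒ x = 3, 6

f''(x) = 2*x - 9
Second-derivative test at each critical point:
  f''(3) = -3 < 0 → local maximum
  f''(6) = 3 > 0 → local minimum

Critical points: x = 3 (local maximum); x = 6 (local minimum)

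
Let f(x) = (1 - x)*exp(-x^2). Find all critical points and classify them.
f'(x) = (2*x*(x - 1) - 1)*exp(-x^2)

Solve f'(x) = 0:
  f'(x) = (2*x^2 - 2*x - 1)·exp(-x^2) and exp(-x^2) > 0 for every x, so f'(x) = 0 ⇔ 2*x^2 - 2*x - 1 = 0.
  2*x^2 - 2*x - 1 = 0 has no rational roots; quadratic formula: x = (2 ± √12)/4.
  ⇒ x = 1/2 - sqrt(3)/2 ≈ -0.3660, 1/2 + sqrt(3)/2 ≈ 1.3660

f''(x) = 2*(2*x^2*(1 - x) + 3*x - 1)*exp(-x^2)
Second-derivative test at each critical point:
  f''(-0.3660) = -3.0297 < 0 → local maximum
  f''(1.3660) = 0.5360 > 0 → local minimum

Critical points: x = 1/2 - sqrt(3)/2 ≈ -0.3660 (local maximum); x = 1/2 + sqrt(3)/2 ≈ 1.3660 (local minimum)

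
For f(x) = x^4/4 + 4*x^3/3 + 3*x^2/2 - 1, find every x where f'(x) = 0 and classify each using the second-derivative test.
f'(x) = x*(x^2 + 4*x + 3)

Solve f'(x) = 0:
  Factor: x^3 + 4*x^2 + 3*x = x*(x + 1)*(x + 3) = 0.
  ⇒ x = -3, -1, 0

f''(x) = 3*x^2 + 8*x + 3
Second-derivative test at each critical point:
  f''(-3) = 6 > 0 → local minimum
  f''(-1) = -2 < 0 → local maximum
  f''(0) = 3 > 0 → local minimum

Critical points: x = -3 (local minimum); x = -1 (local maximum); x = 0 (local minimum)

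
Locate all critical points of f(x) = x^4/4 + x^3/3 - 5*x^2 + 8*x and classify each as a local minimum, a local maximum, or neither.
f'(x) = x^3 + x^2 - 10*x + 8

Solve f'(x) = 0:
  Factor: x^3 + x^2 - 10*x + 8 = (x - 2)*(x - 1)*(x + 4) = 0.
  ⇒ x = -4, 1, 2

f''(x) = 3*x^2 + 2*x - 10
Second-derivative test at each critical point:
  f''(-4) = 30 > 0 → local minimum
  f''(1) = -5 < 0 → local maximum
  f''(2) = 6 > 0 → local minimum

Critical points: x = -4 (local minimum); x = 1 (local maximum); x = 2 (local minimum)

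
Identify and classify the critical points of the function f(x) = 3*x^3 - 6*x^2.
f'(x) = 3*x*(3*x - 4)

Solve f'(x) = 0:
  Factor: 9*x^2 - 12*x = 3*x*(3*x - 4) = 0.
  ⇒ x = 0, 4/3

f''(x) = 18*x - 12
Second-derivative test at each critical point:
  f''(0) = -12 < 0 → local maximum
  f''(4/3) = 12 > 0 → local minimum

Critical points: x = 0 (local maximum); x = 4/3 (local minimum)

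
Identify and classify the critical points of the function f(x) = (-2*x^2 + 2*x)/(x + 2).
f'(x) = 2*(-x^2 - 4*x + 2)/(x^2 + 4*x + 4)

Solve f'(x) = 0:
  f'(x) = -2*(x^2 + 4*x - 2)/(x + 2)^2; the denominator is positive wherever f is defined, so f'(x) = 0 ⇔ -2*x^2 - 8*x + 4 = 0.
  Factor: -2*x^2 - 8*x + 4 = -2*(x^2 + 4*x - 2); x^2 + 4*x - 2 = 0 has no rational roots; quadratic formula: x = (-4 ± √24)/2.
  ⇒ x = -sqrt(6) - 2 ≈ -4.4495, -2 + sqrt(6) ≈ 0.4495

f''(x) = -24/(x^3 + 6*x^2 + 12*x + 8)
Second-derivative test at each critical point:
  f''(-4.4495) = 1.6330 > 0 → local minimum
  f''(0.4495) = -1.6330 < 0 → local maximum

Critical points: x = -sqrt(6) - 2 ≈ -4.4495 (local minimum); x = -2 + sqrt(6) ≈ 0.4495 (local maximum)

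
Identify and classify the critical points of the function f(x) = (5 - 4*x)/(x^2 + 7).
f'(x) = 2*(2*x^2 - 5*x - 14)/(x^4 + 14*x^2 + 49)

Solve f'(x) = 0:
  f'(x) = 2*(2*x^2 - 5*x - 14)/(x^2 + 7)^2; the denominator is positive wherever f is defined, so f'(x) = 0 ⇔ 4*x^2 - 10*x - 28 = 0.
  Factor: 4*x^2 - 10*x - 28 = 2*(2*x^2 - 5*x - 14); 2*x^2 - 5*x - 14 = 0 has no rational roots; quadratic formula: x = (5 ± √137)/4.
  ⇒ x = 5/4 - sqrt(137)/4 ≈ -1.6762, 5/4 + sqrt(137)/4 ≈ 4.1762

f''(x) = 2*(4*x^2*(5 - 4*x) + (12*x - 5)*(x^2 + 7))/(x^2 + 7)^3
Second-derivative test at each critical point:
  f''(-1.6762) = -0.2433 < 0 → local maximum
  f''(4.1762) = 0.0392 > 0 → local minimum

Critical points: x = 5/4 - sqrt(137)/4 ≈ -1.6762 (local maximum); x = 5/4 + sqrt(137)/4 ≈ 4.1762 (local minimum)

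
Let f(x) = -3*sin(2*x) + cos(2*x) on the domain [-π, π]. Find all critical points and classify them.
f'(x) = -2*sin(2*x) - 6*cos(2*x)

Solve f'(x) = 0 on [-π, π]:
  f'(x) = 0 ⇔ -3*cos(2*x) = sin(2*x) ⇔ tan(2*x) = -3, i.e. 2*x = arctan(-3) + nπ; keep the solutions lying in [-π, π].
  ⇒ x = -pi/2 - atan(3)/2 ≈ -2.1953, -atan(3)/2 ≈ -0.6245, -atan(3)/2 + pi/2 ≈ 0.9463, pi - atan(3)/2 ≈ 2.5171

f''(x) = 12*sin(2*x) - 4*cos(2*x)
Second-derivative test at each critical point:
  f''(-2.1953) = 12.6491 > 0 → local minimum
  f''(-0.6245) = -12.6491 < 0 → local maximum
  f''(0.9463) = 12.6491 > 0 → local minimum
  f''(2.5171) = -12.6491 < 0 → local maximum

Critical points: x = -pi/2 - atan(3)/2 ≈ -2.1953 (local minimum); x = -atan(3)/2 ≈ -0.6245 (local maximum); x = -atan(3)/2 + pi/2 ≈ 0.9463 (local minimum); x = pi - atan(3)/2 ≈ 2.5171 (local maximum)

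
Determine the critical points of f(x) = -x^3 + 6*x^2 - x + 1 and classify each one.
f'(x) = -3*x^2 + 12*x - 1

Solve f'(x) = 0:
  3*x^2 - 12*x + 1 = 0 has no rational roots; quadratic formula: x = (12 ± √132)/6.
  ⇒ x = 2 - sqrt(33)/3 ≈ 0.0851, sqrt(33)/3 + 2 ≈ 3.9149

f''(x) = 12 - 6*x
Second-derivative test at each critical point:
  f''(0.0851) = 11.4891 > 0 → local minimum
  f''(3.9149) = -11.4891 < 0 → local maximum

Critical points: x = 2 - sqrt(33)/3 ≈ 0.0851 (local minimum); x = sqrt(33)/3 + 2 ≈ 3.9149 (local maximum)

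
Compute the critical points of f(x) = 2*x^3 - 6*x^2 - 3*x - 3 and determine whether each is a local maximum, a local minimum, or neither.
f'(x) = 6*x^2 - 12*x - 3

Solve f'(x) = 0:
  Factor: 6*x^2 - 12*x - 3 = 3*(2*x^2 - 4*x - 1); 2*x^2 - 4*x - 1 = 0 has no rational roots; quadratic formula: x = (4 ± √24)/4.
  ⇒ x = 1 - sqrt(6)/2 ≈ -0.2247, 1 + sqrt(6)/2 ≈ 2.2247

f''(x) = 12*x - 12
Second-derivative test at each critical point:
  f''(-0.2247) = -14.6969 < 0 → local maximum
  f''(2.2247) = 14.6969 > 0 → local minimum

Critical points: x = 1 - sqrt(6)/2 ≈ -0.2247 (local maximum); x = 1 + sqrt(6)/2 ≈ 2.2247 (local minimum)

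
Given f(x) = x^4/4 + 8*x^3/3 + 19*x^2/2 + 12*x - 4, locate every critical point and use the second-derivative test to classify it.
f'(x) = x^3 + 8*x^2 + 19*x + 12

Solve f'(x) = 0:
  Factor: x^3 + 8*x^2 + 19*x + 12 = (x + 1)*(x + 3)*(x + 4) = 0.
  ⇒ x = -4, -3, -1

f''(x) = 3*x^2 + 16*x + 19
Second-derivative test at each critical point:
  f''(-4) = 3 > 0 → local minimum
  f''(-3) = -2 < 0 → local maximum
  f''(-1) = 6 > 0 → local minimum

Critical points: x = -4 (local minimum); x = -3 (local maximum); x = -1 (local minimum)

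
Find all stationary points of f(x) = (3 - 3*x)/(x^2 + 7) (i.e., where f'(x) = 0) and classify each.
f'(x) = 3*(-x^2 + 2*x*(x - 1) - 7)/(x^2 + 7)^2

Solve f'(x) = 0:
  f'(x) = 3*(x^2 - 2*x - 7)/(x^2 + 7)^2; the denominator is positive wherever f is defined, so f'(x) = 0 ⇔ 3*x^2 - 6*x - 21 = 0.
  Factor: 3*x^2 - 6*x - 21 = 3*(x^2 - 2*x - 7); x^2 - 2*x - 7 = 0 has no rational roots; quadratic formula: x = (2 ± √32)/2.
  ⇒ x = 1 - 2*sqrt(2) ≈ -1.8284, 1 + 2*sqrt(2) ≈ 3.8284

f''(x) = 6*(4*x^2*(1 - x) + (3*x - 1)*(x^2 + 7))/(x^2 + 7)^3
Second-derivative test at each critical point:
  f''(-1.8284) = -0.1586 < 0 → local maximum
  f''(3.8284) = 0.0362 > 0 → local minimum

Critical points: x = 1 - 2*sqrt(2) ≈ -1.8284 (local maximum); x = 1 + 2*sqrt(2) ≈ 3.8284 (local minimum)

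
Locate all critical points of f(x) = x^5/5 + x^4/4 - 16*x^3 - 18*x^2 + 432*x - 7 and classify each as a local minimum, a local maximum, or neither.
f'(x) = x^4 + x^3 - 48*x^2 - 36*x + 432

Solve f'(x) = 0:
  Factor: x^4 + x^3 - 48*x^2 - 36*x + 432 = (x - 6)*(x - 3)*(x + 4)*(x + 6) = 0.
  ⇒ x = -6, -4, 3, 6

f''(x) = 4*x^3 + 3*x^2 - 96*x - 36
Second-derivative test at each critical point:
  f''(-6) = -216 < 0 → local maximum
  f''(-4) = 140 > 0 → local minimum
  f''(3) = -189 < 0 → local maximum
  f''(6) = 360 > 0 → local minimum

Critical points: x = -6 (local maximum); x = -4 (local minimum); x = 3 (local maximum); x = 6 (local minimum)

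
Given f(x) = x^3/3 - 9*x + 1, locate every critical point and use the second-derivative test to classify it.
f'(x) = x^2 - 9

Solve f'(x) = 0:
  Factor: x^2 - 9 = (x - 3)*(x + 3) = 0.
  ⇒ x = -3, 3

f''(x) = 2*x
Second-derivative test at each critical point:
  f''(-3) = -6 < 0 → local maximum
  f''(3) = 6 > 0 → local minimum

Critical points: x = -3 (local maximum); x = 3 (local minimum)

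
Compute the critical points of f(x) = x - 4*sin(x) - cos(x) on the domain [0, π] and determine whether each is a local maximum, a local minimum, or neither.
f'(x) = sin(x) - 4*cos(x) + 1

Solve f'(x) = 0 on [0, π]:
  f'(x) = 0 ⇔ sin(x) - 4*cos(x) = -1. Write the left side as R·cos(x + φ) with R = √((-4)² + (-1)²) = sqrt(17), cos φ = -4*sqrt(17)/17, sin φ = -sqrt(17)/17; then cos(x + φ) = -sqrt(17)/17. Solve for x and keep the solutions lying in [0, π].
  ⇒ x = atan(15/8) ≈ 1.0808

f''(x) = 4*sin(x) + cos(x)
Second-derivative test at each critical point:
  f''(1.0808) = 4 > 0 → local minimum

Critical points: x = atan(15/8) ≈ 1.0808 (local minimum)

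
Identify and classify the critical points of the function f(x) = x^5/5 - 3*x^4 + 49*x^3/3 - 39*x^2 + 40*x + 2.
f'(x) = x^4 - 12*x^3 + 49*x^2 - 78*x + 40

Solve f'(x) = 0:
  Factor: x^4 - 12*x^3 + 49*x^2 - 78*x + 40 = (x - 5)*(x - 4)*(x - 2)*(x - 1) = 0.
  ⇒ x = 1, 2, 4, 5

f''(x) = 4*x^3 - 36*x^2 + 98*x - 78
Second-derivative test at each critical point:
  f''(1) = -12 < 0 → local maximum
  f''(2) = 6 > 0 → local minimum
  f''(4) = -6 < 0 → local maximum
  f''(5) = 12 > 0 → local minimum

Critical points: x = 1 (local maximum); x = 2 (local minimum); x = 4 (local maximum); x = 5 (local minimum)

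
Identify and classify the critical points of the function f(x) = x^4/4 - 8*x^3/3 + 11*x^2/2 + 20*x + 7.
f'(x) = x^3 - 8*x^2 + 11*x + 20

Solve f'(x) = 0:
  Factor: x^3 - 8*x^2 + 11*x + 20 = (x - 5)*(x - 4)*(x + 1) = 0.
  ⇒ x = -1, 4, 5

f''(x) = 3*x^2 - 16*x + 11
Second-derivative test at each critical point:
  f''(-1) = 30 > 0 → local minimum
  f''(4) = -5 < 0 → local maximum
  f''(5) = 6 > 0 → local minimum

Critical points: x = -1 (local minimum); x = 4 (local maximum); x = 5 (local minimum)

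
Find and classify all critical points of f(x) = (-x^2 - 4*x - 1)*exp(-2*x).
f'(x) = 2*(x^2 + 3*x - 1)*exp(-2*x)

Solve f'(x) = 0:
  f'(x) = (2*x^2 + 6*x - 2)·exp(-2*x) and exp(-2*x) > 0 for every x, so f'(x) = 0 ⇔ 2*x^2 + 6*x - 2 = 0.
  Factor: 2*x^2 + 6*x - 2 = 2*(x^2 + 3*x - 1); x^2 + 3*x - 1 = 0 has no rational roots; quadratic formula: x = (-3 ± √13)/2.
  ⇒ x = -sqrt(13)/2 - 3/2 ≈ -3.3028, -3/2 + sqrt(13)/2 ≈ 0.3028

f''(x) = 2*(-2*x^2 - 4*x + 5)*exp(-2*x)
Second-derivative test at each critical point:
  f''(-3.3028) = -5330.3551 < 0 → local maximum
  f''(0.3028) = 3.9356 > 0 → local minimum

Critical points: x = -sqrt(13)/2 - 3/2 ≈ -3.3028 (local maximum); x = -3/2 + sqrt(13)/2 ≈ 0.3028 (local minimum)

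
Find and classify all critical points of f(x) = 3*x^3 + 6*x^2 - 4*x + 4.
f'(x) = 9*x^2 + 12*x - 4

Solve f'(x) = 0:
  9*x^2 + 12*x - 4 = 0 has no rational roots; quadratic formula: x = (-12 ± √288)/18.
  ⇒ x = -2*sqrt(2)/3 - 2/3 ≈ -1.6095, -2/3 + 2*sqrt(2)/3 ≈ 0.2761

f''(x) = 18*x + 12
Second-derivative test at each critical point:
  f''(-1.6095) = -16.9706 < 0 → local maximum
  f''(0.2761) = 16.9706 > 0 → local minimum

Critical points: x = -2*sqrt(2)/3 - 2/3 ≈ -1.6095 (local maximum); x = -2/3 + 2*sqrt(2)/3 ≈ 0.2761 (local minimum)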